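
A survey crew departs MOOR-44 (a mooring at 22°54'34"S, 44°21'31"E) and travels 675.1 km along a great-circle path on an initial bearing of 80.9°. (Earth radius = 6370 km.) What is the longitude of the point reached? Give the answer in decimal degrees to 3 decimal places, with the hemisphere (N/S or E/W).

50.819°E

MOOR-44: φ = -22.90944°, λ = +44.35861°
δ = d/R = 675.1/6370 = 0.105981 rad
φ₂ = arcsin(sin φ₁ cos δ + cos φ₁ sin δ cos θ)
   = arcsin(-0.38928·0.99439 + 0.92112·0.10578·0.15816) = -21.81932°
λ₂ = λ₁ + atan2(sin θ sin δ cos φ₁, cos δ − sin φ₁ sin φ₂) = 50.81874°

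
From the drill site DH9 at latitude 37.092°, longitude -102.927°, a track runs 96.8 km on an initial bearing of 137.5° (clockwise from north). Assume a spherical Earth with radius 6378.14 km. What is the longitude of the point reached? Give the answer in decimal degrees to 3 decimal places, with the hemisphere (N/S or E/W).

102.197°W

δ = d/R = 96.8/6378.14 = 0.015177 rad
φ₂ = arcsin(sin φ₁ cos δ + cos φ₁ sin δ cos θ)
   = arcsin(0.60310·0.99988 + 0.79767·0.01518·-0.73728) = 36.44864°
λ₂ = λ₁ + atan2(sin θ sin δ cos φ₁, cos δ − sin φ₁ sin φ₂) = -102.19668°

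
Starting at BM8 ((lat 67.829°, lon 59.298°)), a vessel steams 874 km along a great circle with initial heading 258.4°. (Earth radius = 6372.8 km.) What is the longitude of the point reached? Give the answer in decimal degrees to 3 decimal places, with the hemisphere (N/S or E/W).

40.756°E

δ = d/R = 874/6372.8 = 0.137145 rad
φ₂ = arcsin(sin φ₁ cos δ + cos φ₁ sin δ cos θ)
   = arcsin(0.92606·0.99061 + 0.37737·0.13672·-0.20108) = 65.09294°
λ₂ = λ₁ + atan2(sin θ sin δ cos φ₁, cos δ − sin φ₁ sin φ₂) = 40.75620°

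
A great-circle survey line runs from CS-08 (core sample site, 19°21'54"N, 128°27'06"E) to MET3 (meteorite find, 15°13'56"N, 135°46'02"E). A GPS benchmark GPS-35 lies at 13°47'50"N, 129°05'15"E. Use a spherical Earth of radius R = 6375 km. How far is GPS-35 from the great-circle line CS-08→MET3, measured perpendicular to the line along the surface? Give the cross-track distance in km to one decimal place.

CS-08: φ = +19.36500°, λ = +128.45167°
MET3: φ = +15.23222°, λ = +135.76722°
GPS-35: φ = +13.79722°, λ = +129.08750°
δ₁₃ = central angle CS-08→GPS-35 = 0.097756 rad  (haversine)
θ₁₃ = bearing CS-08→GPS-35 = 173.661°,  θ₁₂ = bearing CS-08→MET3 = 119.483°
dₓₜ = R·arcsin(sin δ₁₃ · sin(θ₁₃ − θ₁₂)) = 6375·arcsin(0.09760·sin(54.177°)) = 505.028 km
|dₓₜ| = 505.028 km

505.0 km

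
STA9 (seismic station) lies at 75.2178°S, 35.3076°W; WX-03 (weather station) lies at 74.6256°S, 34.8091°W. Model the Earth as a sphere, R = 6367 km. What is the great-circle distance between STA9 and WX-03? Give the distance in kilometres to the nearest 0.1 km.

Δφ = 0.5922°,  Δλ = 0.4985°
a = sin²(Δφ/2) + cos φ₁ cos φ₂ sin²(Δλ/2) = 0.000028
c = 2·arcsin(√a) = 0.010581 rad = 0.6062°
d = R·c = 6367 × 0.010581 = 67.4 km

67.4 km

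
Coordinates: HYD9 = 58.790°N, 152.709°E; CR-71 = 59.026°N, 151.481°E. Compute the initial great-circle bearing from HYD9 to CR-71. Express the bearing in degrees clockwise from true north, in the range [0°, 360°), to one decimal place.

290.9°

Δλ = -1.2280°
y = sin Δλ · cos φ₂ = -0.011029
x = cos φ₁ sin φ₂ − sin φ₁ cos φ₂ cos Δλ = 0.004220
θ = atan2(y, x) = -69.0623° → 290.9377° (mod 360°)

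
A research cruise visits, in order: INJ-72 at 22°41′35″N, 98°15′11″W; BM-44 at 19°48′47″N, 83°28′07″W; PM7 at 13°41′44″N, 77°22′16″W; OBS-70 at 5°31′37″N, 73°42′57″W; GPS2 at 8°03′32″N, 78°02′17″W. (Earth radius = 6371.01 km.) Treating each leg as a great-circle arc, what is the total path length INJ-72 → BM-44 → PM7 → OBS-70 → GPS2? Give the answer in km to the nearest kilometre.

4051 km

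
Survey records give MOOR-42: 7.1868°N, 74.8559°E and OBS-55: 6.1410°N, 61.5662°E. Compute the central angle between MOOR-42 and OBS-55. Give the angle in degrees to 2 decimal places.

Δφ = -1.0458°,  Δλ = -13.2897°
a = sin²(Δφ/2) + cos φ₁ cos φ₂ sin²(Δλ/2) = 0.013292
c = 2·arcsin(√a) = 0.231094 rad = 13.2407°

13.24°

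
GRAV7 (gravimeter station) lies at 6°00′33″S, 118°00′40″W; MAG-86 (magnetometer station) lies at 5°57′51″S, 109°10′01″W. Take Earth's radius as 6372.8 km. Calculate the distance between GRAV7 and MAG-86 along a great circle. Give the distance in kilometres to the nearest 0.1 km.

GRAV7: φ = -6.00917°, λ = -118.01111°
MAG-86: φ = -5.96417°, λ = -109.16694°
Δφ = 0.0450°,  Δλ = 8.8442°
a = sin²(Δφ/2) + cos φ₁ cos φ₂ sin²(Δλ/2) = 0.005880
c = 2·arcsin(√a) = 0.153518 rad = 8.7960°
d = R·c = 6372.8 × 0.153518 = 978.3 km

978.3 km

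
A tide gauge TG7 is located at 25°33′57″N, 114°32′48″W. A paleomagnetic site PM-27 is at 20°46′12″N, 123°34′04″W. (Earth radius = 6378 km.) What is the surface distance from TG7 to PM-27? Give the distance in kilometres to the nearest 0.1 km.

1066.0 km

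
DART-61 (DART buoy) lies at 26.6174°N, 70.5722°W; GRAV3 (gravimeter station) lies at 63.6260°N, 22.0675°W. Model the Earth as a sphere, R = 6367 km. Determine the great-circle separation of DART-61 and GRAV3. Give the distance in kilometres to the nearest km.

5373 km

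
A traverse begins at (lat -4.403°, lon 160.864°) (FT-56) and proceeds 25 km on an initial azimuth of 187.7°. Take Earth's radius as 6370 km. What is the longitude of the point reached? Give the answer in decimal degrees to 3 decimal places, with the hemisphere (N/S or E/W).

δ = d/R = 25/6370 = 0.003925 rad
φ₂ = arcsin(sin φ₁ cos δ + cos φ₁ sin δ cos θ)
   = arcsin(-0.07677·0.99999 + 0.99705·0.00392·-0.99098) = -4.62584°
λ₂ = λ₁ + atan2(sin θ sin δ cos φ₁, cos δ − sin φ₁ sin φ₂) = 160.83377°

160.834°E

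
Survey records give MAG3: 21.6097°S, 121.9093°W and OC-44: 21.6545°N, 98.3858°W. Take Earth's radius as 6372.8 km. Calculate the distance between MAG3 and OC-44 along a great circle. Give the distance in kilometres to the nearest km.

Δφ = 43.2642°,  Δλ = 23.5235°
a = sin²(Δφ/2) + cos φ₁ cos φ₂ sin²(Δλ/2) = 0.171804
c = 2·arcsin(√a) = 0.854771 rad = 48.9748°
d = R·c = 6372.8 × 0.854771 = 5447.3 km

5447 km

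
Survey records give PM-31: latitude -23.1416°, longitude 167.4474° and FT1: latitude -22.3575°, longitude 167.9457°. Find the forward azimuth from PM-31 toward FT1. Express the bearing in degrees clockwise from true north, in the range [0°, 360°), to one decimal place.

Δλ = 0.4983°
y = sin Δλ · cos φ₂ = 0.008043
x = cos φ₁ sin φ₂ − sin φ₁ cos φ₂ cos Δλ = 0.013671
θ = atan2(y, x) = 30.4698° → 30.4698° (mod 360°)

30.5°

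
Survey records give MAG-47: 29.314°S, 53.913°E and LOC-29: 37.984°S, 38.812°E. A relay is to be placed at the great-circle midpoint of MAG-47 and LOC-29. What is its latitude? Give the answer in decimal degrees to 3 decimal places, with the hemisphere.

Bx = cos φ₂ cos Δλ = 0.760965,  By = cos φ₂ sin Δλ = -0.205338
φₘ = atan2(sin φ₁ + sin φ₂, √((cos φ₁ + Bx)² + By²)) = -33.87894°
λₘ = λ₁ + atan2(By, cos φ₁ + Bx) = 46.74570°

33.879°S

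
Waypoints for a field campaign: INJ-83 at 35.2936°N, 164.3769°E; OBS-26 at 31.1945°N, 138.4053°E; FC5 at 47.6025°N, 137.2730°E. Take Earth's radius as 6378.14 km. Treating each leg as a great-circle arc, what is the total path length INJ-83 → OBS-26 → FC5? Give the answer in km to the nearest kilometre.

INJ-83→OBS-26: c = 0.384643 rad, d = 2453.31 km
OBS-26→FC5: c = 0.286772 rad, d = 1829.07 km
Total = 2453.31 + 1829.07 = 4282.38 km

4282 km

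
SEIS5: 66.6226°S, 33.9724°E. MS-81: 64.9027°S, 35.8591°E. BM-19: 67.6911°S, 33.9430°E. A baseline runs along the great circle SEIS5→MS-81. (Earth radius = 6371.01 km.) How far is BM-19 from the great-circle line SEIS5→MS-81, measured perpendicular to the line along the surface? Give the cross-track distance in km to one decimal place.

δ₁₃ = central angle SEIS5→BM-19 = 0.018650 rad  (haversine)
θ₁₃ = bearing SEIS5→BM-19 = 180.598°,  θ₁₂ = bearing SEIS5→MS-81 = 25.107°
dₓₜ = R·arcsin(sin δ₁₃ · sin(θ₁₃ − θ₁₂)) = 6371.01·arcsin(0.01865·sin(155.492°)) = 49.286 km
|dₓₜ| = 49.286 km

49.3 km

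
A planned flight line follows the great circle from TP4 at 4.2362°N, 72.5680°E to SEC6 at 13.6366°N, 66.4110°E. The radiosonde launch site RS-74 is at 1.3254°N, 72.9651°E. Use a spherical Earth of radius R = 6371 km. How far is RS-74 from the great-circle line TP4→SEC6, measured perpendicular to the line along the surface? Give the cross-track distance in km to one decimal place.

δ₁₃ = central angle TP4→RS-74 = 0.051272 rad  (haversine)
θ₁₃ = bearing TP4→RS-74 = 172.230°,  θ₁₂ = bearing TP4→SEC6 = 327.522°
dₓₜ = R·arcsin(sin δ₁₃ · sin(θ₁₃ − θ₁₂)) = 6371·arcsin(0.05125·sin(-155.292°)) = -136.491 km
|dₓₜ| = 136.491 km

136.5 km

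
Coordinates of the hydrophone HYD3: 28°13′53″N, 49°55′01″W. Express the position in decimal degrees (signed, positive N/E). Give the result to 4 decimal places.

lat: 28.2314° N → +28.2314°
lon: 49.9169° W → -49.9169°

+28.2314°, -49.9169°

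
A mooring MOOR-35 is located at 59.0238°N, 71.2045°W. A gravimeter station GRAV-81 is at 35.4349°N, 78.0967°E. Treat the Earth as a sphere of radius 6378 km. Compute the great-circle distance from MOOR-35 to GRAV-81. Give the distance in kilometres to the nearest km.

Δφ = -23.5889°,  Δλ = 149.3012°
a = sin²(Δφ/2) + cos φ₁ cos φ₂ sin²(Δλ/2) = 0.431747
c = 2·arcsin(√a) = 1.433862 rad = 82.1542°
d = R·c = 6378 × 1.433862 = 9145.2 km

9145 km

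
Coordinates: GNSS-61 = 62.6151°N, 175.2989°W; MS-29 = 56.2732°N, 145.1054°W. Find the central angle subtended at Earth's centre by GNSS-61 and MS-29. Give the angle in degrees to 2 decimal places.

Δφ = -6.3419°,  Δλ = 30.1935°
a = sin²(Δφ/2) + cos φ₁ cos φ₂ sin²(Δλ/2) = 0.020384
c = 2·arcsin(√a) = 0.286523 rad = 16.4166°

16.42°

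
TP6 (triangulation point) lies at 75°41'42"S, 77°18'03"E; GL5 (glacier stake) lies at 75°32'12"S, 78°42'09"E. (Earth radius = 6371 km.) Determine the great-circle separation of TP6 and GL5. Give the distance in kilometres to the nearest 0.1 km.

42.5 km

TP6: φ = -75.69500°, λ = +77.30083°
GL5: φ = -75.53667°, λ = +78.70250°
Δφ = 0.1583°,  Δλ = 1.4017°
a = sin²(Δφ/2) + cos φ₁ cos φ₂ sin²(Δλ/2) = 0.000011
c = 2·arcsin(√a) = 0.006676 rad = 0.3825°
d = R·c = 6371 × 0.006676 = 42.5 km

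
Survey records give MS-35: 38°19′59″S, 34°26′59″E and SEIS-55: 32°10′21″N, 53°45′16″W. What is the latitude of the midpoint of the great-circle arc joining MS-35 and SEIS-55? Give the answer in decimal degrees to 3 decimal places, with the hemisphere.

4.283°S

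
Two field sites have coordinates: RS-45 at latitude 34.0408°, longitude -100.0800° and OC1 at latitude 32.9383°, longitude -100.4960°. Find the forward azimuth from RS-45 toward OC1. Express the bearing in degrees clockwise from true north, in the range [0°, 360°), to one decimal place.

Δλ = -0.4160°
y = sin Δλ · cos φ₂ = -0.006093
x = cos φ₁ sin φ₂ − sin φ₁ cos φ₂ cos Δλ = -0.019229
θ = atan2(y, x) = -162.4170° → 197.5830° (mod 360°)

197.6°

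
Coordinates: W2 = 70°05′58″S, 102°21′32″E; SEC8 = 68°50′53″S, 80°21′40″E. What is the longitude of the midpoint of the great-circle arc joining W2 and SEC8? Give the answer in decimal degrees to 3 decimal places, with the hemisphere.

91.035°E

W2: φ = -70.09944°, λ = +102.35889°
SEC8: φ = -68.84806°, λ = +80.36111°
Bx = cos φ₂ cos Δλ = 0.334573,  By = cos φ₂ sin Δλ = -0.135161
φₘ = atan2(sin φ₁ + sin φ₂, √((cos φ₁ + Bx)² + By²)) = -69.81984°
λₘ = λ₁ + atan2(By, cos φ₁ + Bx) = 91.03518°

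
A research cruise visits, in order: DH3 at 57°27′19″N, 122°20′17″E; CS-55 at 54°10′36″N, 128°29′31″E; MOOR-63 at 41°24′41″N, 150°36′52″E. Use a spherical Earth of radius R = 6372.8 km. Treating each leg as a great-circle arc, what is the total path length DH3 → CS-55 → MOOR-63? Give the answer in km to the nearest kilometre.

2692 km

DH3: φ = +57.45528°, λ = +122.33806°
CS-55: φ = +54.17667°, λ = +128.49194°
MOOR-63: φ = +41.41139°, λ = +150.61444°
DH3→CS-55: c = 0.083104 rad, d = 529.60 km
CS-55→MOOR-63: c = 0.339360 rad, d = 2162.67 km
Total = 529.60 + 2162.67 = 2692.27 km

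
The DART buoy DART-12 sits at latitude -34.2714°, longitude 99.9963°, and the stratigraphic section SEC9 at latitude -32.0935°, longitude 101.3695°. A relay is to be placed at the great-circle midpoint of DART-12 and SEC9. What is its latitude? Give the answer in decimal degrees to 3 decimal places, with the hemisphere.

Bx = cos φ₂ cos Δλ = 0.846939,  By = cos φ₂ sin Δλ = 0.020302
φₘ = atan2(sin φ₁ + sin φ₂, √((cos φ₁ + Bx)² + By²)) = -33.18433°
λₘ = λ₁ + atan2(By, cos φ₁ + Bx) = 100.69143°

33.184°S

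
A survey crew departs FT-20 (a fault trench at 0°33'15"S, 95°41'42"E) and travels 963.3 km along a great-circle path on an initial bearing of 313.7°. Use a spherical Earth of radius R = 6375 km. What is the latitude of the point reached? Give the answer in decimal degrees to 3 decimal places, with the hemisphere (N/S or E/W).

FT-20: φ = -0.55417°, λ = +95.69500°
δ = d/R = 963.3/6375 = 0.151106 rad
φ₂ = arcsin(sin φ₁ cos δ + cos φ₁ sin δ cos θ)
   = arcsin(-0.00967·0.98861 + 0.99995·0.15053·0.69088) = 5.41869°
λ₂ = λ₁ + atan2(sin θ sin δ cos φ₁, cos δ − sin φ₁ sin φ₂) = 89.41901°

5.419°N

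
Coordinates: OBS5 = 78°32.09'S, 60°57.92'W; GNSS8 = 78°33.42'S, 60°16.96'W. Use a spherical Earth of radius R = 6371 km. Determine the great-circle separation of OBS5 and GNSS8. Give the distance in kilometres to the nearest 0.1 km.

15.3 km

OBS5: φ = -78.53483°, λ = -60.96533°
GNSS8: φ = -78.55700°, λ = -60.28267°
Δφ = -0.0222°,  Δλ = 0.6827°
a = sin²(Δφ/2) + cos φ₁ cos φ₂ sin²(Δλ/2) = 0.000001
c = 2·arcsin(√a) = 0.002397 rad = 0.1374°
d = R·c = 6371 × 0.002397 = 15.3 km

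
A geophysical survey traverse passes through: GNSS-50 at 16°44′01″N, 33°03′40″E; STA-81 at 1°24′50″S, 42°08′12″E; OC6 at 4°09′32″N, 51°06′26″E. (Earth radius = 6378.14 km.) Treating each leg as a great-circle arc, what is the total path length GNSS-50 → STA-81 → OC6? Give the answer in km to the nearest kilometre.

3428 km

GNSS-50: φ = +16.73361°, λ = +33.06111°
STA-81: φ = -1.41389°, λ = +42.13667°
OC6: φ = +4.15889°, λ = +51.10722°
GNSS-50→STA-81: c = 0.353194 rad, d = 2252.72 km
STA-81→OC6: c = 0.184227 rad, d = 1175.02 km
Total = 2252.72 + 1175.02 = 3427.74 km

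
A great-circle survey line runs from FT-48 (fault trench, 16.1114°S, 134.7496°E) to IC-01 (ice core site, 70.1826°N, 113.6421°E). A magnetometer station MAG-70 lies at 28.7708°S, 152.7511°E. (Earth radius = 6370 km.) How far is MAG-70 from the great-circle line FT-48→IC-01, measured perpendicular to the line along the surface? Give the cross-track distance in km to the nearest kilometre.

1548 km

δ₁₃ = central angle FT-48→MAG-70 = 0.364038 rad  (haversine)
θ₁₃ = bearing FT-48→MAG-70 = 130.463°,  θ₁₂ = bearing FT-48→IC-01 = 352.981°
dₓₜ = R·arcsin(sin δ₁₃ · sin(θ₁₃ − θ₁₂)) = 6370·arcsin(0.35605·sin(-222.518°)) = 1547.973 km
|dₓₜ| = 1547.973 km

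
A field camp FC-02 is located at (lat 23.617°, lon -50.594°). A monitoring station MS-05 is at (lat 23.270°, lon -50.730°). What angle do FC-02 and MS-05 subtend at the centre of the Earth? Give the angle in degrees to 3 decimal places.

0.369°

Δφ = -0.3470°,  Δλ = -0.1360°
a = sin²(Δφ/2) + cos φ₁ cos φ₂ sin²(Δλ/2) = 0.000010
c = 2·arcsin(√a) = 0.006436 rad = 0.3688°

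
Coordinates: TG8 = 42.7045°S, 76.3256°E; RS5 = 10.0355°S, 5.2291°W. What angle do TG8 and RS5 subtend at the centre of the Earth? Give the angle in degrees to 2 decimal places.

77.03°

Δφ = 32.6690°,  Δλ = -81.5547°
a = sin²(Δφ/2) + cos φ₁ cos φ₂ sin²(Δλ/2) = 0.387770
c = 2·arcsin(√a) = 1.344408 rad = 77.0289°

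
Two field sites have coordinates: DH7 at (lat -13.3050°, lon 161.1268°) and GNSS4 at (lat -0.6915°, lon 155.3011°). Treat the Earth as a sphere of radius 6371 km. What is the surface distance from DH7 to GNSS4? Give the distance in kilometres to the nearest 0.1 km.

Δφ = 12.6135°,  Δλ = -5.8257°
a = sin²(Δφ/2) + cos φ₁ cos φ₂ sin²(Δλ/2) = 0.014580
c = 2·arcsin(√a) = 0.242088 rad = 13.8706°
d = R·c = 6371 × 0.242088 = 1542.3 km

1542.3 km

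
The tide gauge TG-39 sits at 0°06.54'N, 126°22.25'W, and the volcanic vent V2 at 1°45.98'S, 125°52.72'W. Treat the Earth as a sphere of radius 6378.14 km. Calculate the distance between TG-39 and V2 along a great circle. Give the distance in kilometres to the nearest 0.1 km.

TG-39: φ = +0.10900°, λ = -126.37083°
V2: φ = -1.76633°, λ = -125.87867°
Δφ = -1.8753°,  Δλ = 0.4922°
a = sin²(Δφ/2) + cos φ₁ cos φ₂ sin²(Δλ/2) = 0.000286
c = 2·arcsin(√a) = 0.033839 rad = 1.9388°
d = R·c = 6378.14 × 0.033839 = 215.8 km

215.8 km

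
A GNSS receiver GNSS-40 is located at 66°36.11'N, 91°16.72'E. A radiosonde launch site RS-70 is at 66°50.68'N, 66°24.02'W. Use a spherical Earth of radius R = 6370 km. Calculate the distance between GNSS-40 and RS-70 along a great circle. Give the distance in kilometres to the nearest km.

5072 km

GNSS-40: φ = +66.60183°, λ = +91.27867°
RS-70: φ = +66.84467°, λ = -66.40033°
Δφ = 0.2428°,  Δλ = -157.6790°
a = sin²(Δφ/2) + cos φ₁ cos φ₂ sin²(Δλ/2) = 0.150311
c = 2·arcsin(√a) = 0.796270 rad = 45.6229°
d = R·c = 6370 × 0.796270 = 5072.2 km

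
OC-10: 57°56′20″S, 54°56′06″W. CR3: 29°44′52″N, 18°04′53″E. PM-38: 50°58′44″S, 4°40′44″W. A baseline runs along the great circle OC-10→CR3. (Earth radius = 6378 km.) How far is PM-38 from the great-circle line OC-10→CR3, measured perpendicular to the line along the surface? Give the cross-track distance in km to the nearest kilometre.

OC-10: φ = -57.93889°, λ = -54.93500°
CR3: φ = +29.74778°, λ = +18.08139°
PM-38: φ = -50.97889°, λ = -4.67889°
δ₁₃ = central angle OC-10→PM-38 = 0.511318 rad  (haversine)
θ₁₃ = bearing OC-10→PM-38 = 98.373°,  θ₁₂ = bearing OC-10→CR3 = 60.057°
dₓₜ = R·arcsin(sin δ₁₃ · sin(θ₁₃ − θ₁₂)) = 6378·arcsin(0.48933·sin(38.317°)) = 1965.977 km
|dₓₜ| = 1965.977 km

1966 km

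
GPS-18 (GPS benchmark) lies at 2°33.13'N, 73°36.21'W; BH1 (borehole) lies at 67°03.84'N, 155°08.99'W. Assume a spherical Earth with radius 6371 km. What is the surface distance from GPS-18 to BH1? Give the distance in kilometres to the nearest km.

9381 km

GPS-18: φ = +2.55217°, λ = -73.60350°
BH1: φ = +67.06400°, λ = -155.14983°
Δφ = 64.5118°,  Δλ = -81.5463°
a = sin²(Δφ/2) + cos φ₁ cos φ₂ sin²(Δλ/2) = 0.450879
c = 2·arcsin(√a) = 1.472396 rad = 84.3621°
d = R·c = 6371 × 1.472396 = 9380.6 km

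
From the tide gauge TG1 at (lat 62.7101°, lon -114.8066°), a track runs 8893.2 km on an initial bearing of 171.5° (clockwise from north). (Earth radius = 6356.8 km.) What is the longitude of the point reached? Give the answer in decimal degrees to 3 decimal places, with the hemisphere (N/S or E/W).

δ = d/R = 8893.2/6356.8 = 1.399006 rad
φ₂ = arcsin(sin φ₁ cos δ + cos φ₁ sin δ cos θ)
   = arcsin(0.88870·0.17095 + 0.45849·0.98528·-0.98902) = -17.14926°
λ₂ = λ₁ + atan2(sin θ sin δ cos φ₁, cos δ − sin φ₁ sin φ₂) = -106.03999°

106.040°W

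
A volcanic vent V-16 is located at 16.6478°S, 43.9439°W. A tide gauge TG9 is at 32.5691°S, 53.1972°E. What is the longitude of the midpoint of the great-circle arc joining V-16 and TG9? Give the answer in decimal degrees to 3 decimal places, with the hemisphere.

0.476°E

Bx = cos φ₂ cos Δλ = -0.104764,  By = cos φ₂ sin Δλ = 0.836206
φₘ = atan2(sin φ₁ + sin φ₂, √((cos φ₁ + Bx)² + By²)) = -34.61984°
λₘ = λ₁ + atan2(By, cos φ₁ + Bx) = 0.47574°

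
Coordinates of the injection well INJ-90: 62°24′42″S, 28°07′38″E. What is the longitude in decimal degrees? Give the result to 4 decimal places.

28° + 7′/60 + 38″/3600 = 28 + 0.11667 + 0.01056 = 28.1272°

28.1272°E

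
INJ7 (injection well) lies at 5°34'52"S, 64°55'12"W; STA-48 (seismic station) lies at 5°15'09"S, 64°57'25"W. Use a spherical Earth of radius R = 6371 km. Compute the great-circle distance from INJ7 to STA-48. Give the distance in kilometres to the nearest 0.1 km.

36.8 km

INJ7: φ = -5.58111°, λ = -64.92000°
STA-48: φ = -5.25250°, λ = -64.95694°
Δφ = 0.3286°,  Δλ = -0.0369°
a = sin²(Δφ/2) + cos φ₁ cos φ₂ sin²(Δλ/2) = 0.000008
c = 2·arcsin(√a) = 0.005771 rad = 0.3307°
d = R·c = 6371 × 0.005771 = 36.8 km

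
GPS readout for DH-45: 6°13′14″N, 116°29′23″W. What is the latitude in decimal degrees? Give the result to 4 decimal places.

6.2206°N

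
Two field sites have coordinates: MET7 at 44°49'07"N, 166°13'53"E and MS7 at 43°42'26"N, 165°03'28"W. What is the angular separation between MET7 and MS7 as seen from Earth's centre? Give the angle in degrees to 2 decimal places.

MET7: φ = +44.81861°, λ = +166.23139°
MS7: φ = +43.70722°, λ = -165.05778°
Δφ = -1.1114°,  Δλ = 28.7108°
a = sin²(Δφ/2) + cos φ₁ cos φ₂ sin²(Δλ/2) = 0.031615
c = 2·arcsin(√a) = 0.357514 rad = 20.4840°

20.48°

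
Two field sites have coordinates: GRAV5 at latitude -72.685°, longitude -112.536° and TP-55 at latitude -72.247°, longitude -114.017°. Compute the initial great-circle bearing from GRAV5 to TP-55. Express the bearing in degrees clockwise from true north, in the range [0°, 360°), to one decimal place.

Δλ = -1.4810°
y = sin Δλ · cos φ₂ = -0.007881
x = cos φ₁ sin φ₂ − sin φ₁ cos φ₂ cos Δλ = 0.007547
θ = atan2(y, x) = -46.2380° → 313.7620° (mod 360°)

313.8°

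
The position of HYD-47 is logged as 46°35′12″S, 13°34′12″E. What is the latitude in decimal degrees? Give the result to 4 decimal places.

46° + 35′/60 + 12″/3600 = 46 + 0.58333 + 0.00333 = 46.5867°

46.5867°S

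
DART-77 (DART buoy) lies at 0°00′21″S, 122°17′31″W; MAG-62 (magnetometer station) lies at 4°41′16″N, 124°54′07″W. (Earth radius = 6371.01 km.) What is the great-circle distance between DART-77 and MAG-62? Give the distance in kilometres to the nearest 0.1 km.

DART-77: φ = -0.00583°, λ = -122.29194°
MAG-62: φ = +4.68778°, λ = -124.90194°
Δφ = 4.6936°,  Δλ = -2.6100°
a = sin²(Δφ/2) + cos φ₁ cos φ₂ sin²(Δλ/2) = 0.002194
c = 2·arcsin(√a) = 0.093708 rad = 5.3691°
d = R·c = 6371.01 × 0.093708 = 597.0 km

597.0 km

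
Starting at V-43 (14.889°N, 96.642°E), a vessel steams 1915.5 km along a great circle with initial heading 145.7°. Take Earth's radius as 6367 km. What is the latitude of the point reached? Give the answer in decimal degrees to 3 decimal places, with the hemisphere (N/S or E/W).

0.506°N

δ = d/R = 1915.5/6367 = 0.300848 rad
φ₂ = arcsin(sin φ₁ cos δ + cos φ₁ sin δ cos θ)
   = arcsin(0.25695·0.95509 + 0.96643·0.29633·-0.82610) = 0.50579°
λ₂ = λ₁ + atan2(sin θ sin δ cos φ₁, cos δ − sin φ₁ sin φ₂) = 106.25523°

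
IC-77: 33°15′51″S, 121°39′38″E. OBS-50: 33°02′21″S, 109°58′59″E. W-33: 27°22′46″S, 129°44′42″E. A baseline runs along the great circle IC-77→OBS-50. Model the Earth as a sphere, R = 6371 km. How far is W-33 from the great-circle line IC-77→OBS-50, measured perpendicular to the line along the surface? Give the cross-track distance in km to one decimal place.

IC-77: φ = -33.26417°, λ = +121.66056°
OBS-50: φ = -33.03917°, λ = +109.98306°
W-33: φ = -27.37944°, λ = +129.74500°
δ₁₃ = central angle IC-77→W-33 = 0.159220 rad  (haversine)
θ₁₃ = bearing IC-77→W-33 = 51.966°,  θ₁₂ = bearing IC-77→OBS-50 = 268.113°
dₓₜ = R·arcsin(sin δ₁₃ · sin(θ₁₃ − θ₁₂)) = 6371·arcsin(0.15855·sin(-216.147°)) = 596.700 km
|dₓₜ| = 596.700 km

596.7 km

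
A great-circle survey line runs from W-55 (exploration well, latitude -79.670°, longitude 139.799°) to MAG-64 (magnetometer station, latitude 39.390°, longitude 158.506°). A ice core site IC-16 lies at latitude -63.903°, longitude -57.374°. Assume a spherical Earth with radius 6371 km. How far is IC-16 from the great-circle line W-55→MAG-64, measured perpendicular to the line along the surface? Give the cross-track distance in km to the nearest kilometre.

δ₁₃ = central angle W-55→IC-16 = 0.629825 rad  (haversine)
θ₁₃ = bearing W-55→IC-16 = 167.261°,  θ₁₂ = bearing W-55→MAG-64 = 16.554°
dₓₜ = R·arcsin(sin δ₁₃ · sin(θ₁₃ − θ₁₂)) = 6371·arcsin(0.58900·sin(150.707°)) = 1862.415 km
|dₓₜ| = 1862.415 km

1862 km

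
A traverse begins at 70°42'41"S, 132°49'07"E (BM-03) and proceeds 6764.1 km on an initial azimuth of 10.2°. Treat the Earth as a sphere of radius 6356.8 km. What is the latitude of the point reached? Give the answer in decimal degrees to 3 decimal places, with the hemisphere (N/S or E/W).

10.010°S

BM-03: φ = -70.71139°, λ = +132.81861°
δ = d/R = 6764.1/6356.8 = 1.064073 rad
φ₂ = arcsin(sin φ₁ cos δ + cos φ₁ sin δ cos θ)
   = arcsin(-0.94387·0.48531 + 0.33033·0.87434·0.98420) = -10.00996°
λ₂ = λ₁ + atan2(sin θ sin δ cos φ₁, cos δ − sin φ₁ sin φ₂) = 141.86450°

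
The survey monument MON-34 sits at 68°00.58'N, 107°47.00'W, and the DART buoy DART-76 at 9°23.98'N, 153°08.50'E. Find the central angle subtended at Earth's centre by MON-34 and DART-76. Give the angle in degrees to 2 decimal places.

MON-34: φ = +68.00967°, λ = -107.78333°
DART-76: φ = +9.39967°, λ = +153.14167°
Δφ = -58.6100°,  Δλ = -99.0750°
a = sin²(Δφ/2) + cos φ₁ cos φ₂ sin²(Δλ/2) = 0.453415
c = 2·arcsin(√a) = 1.477491 rad = 84.6540°

84.65°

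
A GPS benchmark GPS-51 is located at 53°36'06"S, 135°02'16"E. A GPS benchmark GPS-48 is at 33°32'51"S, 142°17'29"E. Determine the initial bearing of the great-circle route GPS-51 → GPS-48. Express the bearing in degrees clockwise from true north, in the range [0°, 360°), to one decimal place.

17.3°

GPS-51: φ = -53.60167°, λ = +135.03778°
GPS-48: φ = -33.54750°, λ = +142.29139°
Δλ = 7.2536°
y = sin Δλ · cos φ₂ = 0.105230
x = cos φ₁ sin φ₂ − sin φ₁ cos φ₂ cos Δλ = 0.337540
θ = atan2(y, x) = 17.3152° → 17.3152° (mod 360°)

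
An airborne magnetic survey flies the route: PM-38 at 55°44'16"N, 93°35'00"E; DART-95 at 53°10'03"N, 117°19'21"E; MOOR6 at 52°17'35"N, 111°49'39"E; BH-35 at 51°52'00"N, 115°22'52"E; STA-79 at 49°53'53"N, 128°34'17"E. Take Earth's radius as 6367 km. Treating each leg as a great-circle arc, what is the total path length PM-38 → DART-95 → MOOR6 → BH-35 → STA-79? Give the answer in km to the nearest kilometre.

PM-38: φ = +55.73778°, λ = +93.58333°
DART-95: φ = +53.16750°, λ = +117.32250°
MOOR6: φ = +52.29306°, λ = +111.82750°
BH-35: φ = +51.86667°, λ = +115.38111°
STA-79: φ = +49.89806°, λ = +128.57139°
PM-38→DART-95: c = 0.243758 rad, d = 1552.01 km
DART-95→MOOR6: c = 0.060032 rad, d = 382.23 km
MOOR6→BH-35: c = 0.038832 rad, d = 247.24 km
BH-35→STA-79: c = 0.149027 rad, d = 948.86 km
Total = 1552.01 + 382.23 + 247.24 + 948.86 = 3130.33 km

3130 km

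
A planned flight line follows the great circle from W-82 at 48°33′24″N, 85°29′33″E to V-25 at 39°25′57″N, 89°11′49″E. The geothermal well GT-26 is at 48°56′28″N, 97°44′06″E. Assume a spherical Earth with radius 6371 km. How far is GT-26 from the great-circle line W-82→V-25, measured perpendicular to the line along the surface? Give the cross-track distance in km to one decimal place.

W-82: φ = +48.55667°, λ = +85.49250°
V-25: φ = +39.43250°, λ = +89.19694°
GT-26: φ = +48.94111°, λ = +97.73500°
δ₁₃ = central angle W-82→GT-26 = 0.140894 rad  (haversine)
θ₁₃ = bearing W-82→GT-26 = 82.674°,  θ₁₂ = bearing W-82→V-25 = 162.405°
dₓₜ = R·arcsin(sin δ₁₃ · sin(θ₁₃ − θ₁₂)) = 6371·arcsin(0.14043·sin(-79.731°)) = -883.162 km
|dₓₜ| = 883.162 km

883.2 km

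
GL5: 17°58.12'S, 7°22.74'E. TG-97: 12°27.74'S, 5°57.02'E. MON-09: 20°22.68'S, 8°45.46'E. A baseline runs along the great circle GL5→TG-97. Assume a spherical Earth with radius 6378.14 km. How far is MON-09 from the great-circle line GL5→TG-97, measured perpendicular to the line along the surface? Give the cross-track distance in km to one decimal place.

GL5: φ = -17.96867°, λ = +7.37900°
TG-97: φ = -12.46233°, λ = +5.95033°
MON-09: φ = -20.37800°, λ = +8.75767°
δ₁₃ = central angle GL5→MON-09 = 0.047799 rad  (haversine)
θ₁₃ = bearing GL5→MON-09 = 151.833°,  θ₁₂ = bearing GL5→TG-97 = 345.751°
dₓₜ = R·arcsin(sin δ₁₃ · sin(θ₁₃ − θ₁₂)) = 6378.14·arcsin(0.04778·sin(-193.917°)) = 73.300 km
|dₓₜ| = 73.300 km

73.3 km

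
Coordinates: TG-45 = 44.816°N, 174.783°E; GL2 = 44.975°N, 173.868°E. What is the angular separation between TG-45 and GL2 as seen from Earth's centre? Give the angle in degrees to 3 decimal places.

0.667°

Δφ = 0.1590°,  Δλ = -0.9150°
a = sin²(Δφ/2) + cos φ₁ cos φ₂ sin²(Δλ/2) = 0.000034
c = 2·arcsin(√a) = 0.011648 rad = 0.6674°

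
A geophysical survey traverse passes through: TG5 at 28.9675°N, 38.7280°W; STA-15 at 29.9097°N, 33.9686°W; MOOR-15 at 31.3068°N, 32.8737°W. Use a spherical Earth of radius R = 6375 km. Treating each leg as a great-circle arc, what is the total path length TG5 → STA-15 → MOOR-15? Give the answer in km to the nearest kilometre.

TG5→STA-15: c = 0.074181 rad, d = 472.90 km
STA-15→MOOR-15: c = 0.029412 rad, d = 187.50 km
Total = 472.90 + 187.50 = 660.40 km

660 km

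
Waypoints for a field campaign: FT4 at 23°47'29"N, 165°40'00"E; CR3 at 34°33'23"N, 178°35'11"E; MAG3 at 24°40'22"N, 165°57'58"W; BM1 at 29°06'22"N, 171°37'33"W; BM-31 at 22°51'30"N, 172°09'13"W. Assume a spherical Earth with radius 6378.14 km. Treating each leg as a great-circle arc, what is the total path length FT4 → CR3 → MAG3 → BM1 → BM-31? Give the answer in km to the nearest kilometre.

5030 km

FT4: φ = +23.79139°, λ = +165.66667°
CR3: φ = +34.55639°, λ = +178.58639°
MAG3: φ = +24.67278°, λ = -165.96611°
BM1: φ = +29.10611°, λ = -171.62583°
BM-31: φ = +22.85833°, λ = -172.15361°
FT4→CR3: c = 0.271670 rad, d = 1732.75 km
CR3→MAG3: c = 0.290422 rad, d = 1852.35 km
MAG3→BM1: c = 0.117221 rad, d = 747.65 km
BM1→BM-31: c = 0.109358 rad, d = 697.50 km
Total = 1732.75 + 1852.35 + 747.65 + 697.50 = 5030.25 km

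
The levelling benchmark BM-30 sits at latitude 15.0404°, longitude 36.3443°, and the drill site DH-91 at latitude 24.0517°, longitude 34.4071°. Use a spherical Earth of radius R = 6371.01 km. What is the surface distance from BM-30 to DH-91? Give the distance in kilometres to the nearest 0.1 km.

1022.3 km

Δφ = 9.0113°,  Δλ = -1.9372°
a = sin²(Δφ/2) + cos φ₁ cos φ₂ sin²(Δλ/2) = 0.006423
c = 2·arcsin(√a) = 0.160463 rad = 9.1938°
d = R·c = 6371.01 × 0.160463 = 1022.3 km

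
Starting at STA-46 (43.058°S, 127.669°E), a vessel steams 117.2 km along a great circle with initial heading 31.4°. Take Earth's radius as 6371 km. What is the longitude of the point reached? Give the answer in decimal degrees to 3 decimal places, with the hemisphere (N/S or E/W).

δ = d/R = 117.2/6371 = 0.018396 rad
φ₂ = arcsin(sin φ₁ cos δ + cos φ₁ sin δ cos θ)
   = arcsin(-0.68274·0.99983 + 0.73066·0.01839·0.85355) = -42.15594°
λ₂ = λ₁ + atan2(sin θ sin δ cos φ₁, cos δ − sin φ₁ sin φ₂) = 128.40975°

128.410°E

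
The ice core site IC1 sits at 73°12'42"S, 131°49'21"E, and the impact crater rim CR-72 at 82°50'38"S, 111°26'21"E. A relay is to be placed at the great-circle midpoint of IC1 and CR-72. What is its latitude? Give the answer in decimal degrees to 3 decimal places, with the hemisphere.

IC1: φ = -73.21167°, λ = +131.82250°
CR-72: φ = -82.84389°, λ = +111.43917°
Bx = cos φ₂ cos Δλ = 0.116773,  By = cos φ₂ sin Δλ = -0.043389
φₘ = atan2(sin φ₁ + sin φ₂, √((cos φ₁ + Bx)² + By²)) = -78.18216°
λₘ = λ₁ + atan2(By, cos φ₁ + Bx) = 125.71669°

78.182°S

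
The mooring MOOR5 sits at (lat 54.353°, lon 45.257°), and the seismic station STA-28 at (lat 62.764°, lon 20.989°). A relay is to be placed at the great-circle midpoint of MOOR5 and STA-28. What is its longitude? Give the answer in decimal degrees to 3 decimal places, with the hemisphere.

34.604°E

Bx = cos φ₂ cos Δλ = 0.417215,  By = cos φ₂ sin Δλ = -0.188099
φₘ = atan2(sin φ₁ + sin φ₂, √((cos φ₁ + Bx)² + By²)) = 59.12321°
λₘ = λ₁ + atan2(By, cos φ₁ + Bx) = 34.60423°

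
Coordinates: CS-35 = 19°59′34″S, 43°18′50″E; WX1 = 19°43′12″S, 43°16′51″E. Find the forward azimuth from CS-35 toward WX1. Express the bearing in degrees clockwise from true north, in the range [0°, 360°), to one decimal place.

CS-35: φ = -19.99278°, λ = +43.31389°
WX1: φ = -19.72000°, λ = +43.28083°
Δλ = -0.0331°
y = sin Δλ · cos φ₂ = -0.000543
x = cos φ₁ sin φ₂ − sin φ₁ cos φ₂ cos Δλ = 0.004761
θ = atan2(y, x) = -6.5079° → 353.4921° (mod 360°)

353.5°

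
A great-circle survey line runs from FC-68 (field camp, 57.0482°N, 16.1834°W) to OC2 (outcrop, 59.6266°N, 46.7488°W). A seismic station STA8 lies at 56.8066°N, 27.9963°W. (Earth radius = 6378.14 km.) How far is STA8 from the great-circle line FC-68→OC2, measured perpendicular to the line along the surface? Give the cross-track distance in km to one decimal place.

235.4 km

δ₁₃ = central angle FC-68→STA8 = 0.112448 rad  (haversine)
θ₁₃ = bearing FC-68→STA8 = 272.816°,  θ₁₂ = bearing FC-68→OC2 = 292.011°
dₓₜ = R·arcsin(sin δ₁₃ · sin(θ₁₃ − θ₁₂)) = 6378.14·arcsin(0.11221·sin(-19.195°)) = -235.362 km
|dₓₜ| = 235.362 km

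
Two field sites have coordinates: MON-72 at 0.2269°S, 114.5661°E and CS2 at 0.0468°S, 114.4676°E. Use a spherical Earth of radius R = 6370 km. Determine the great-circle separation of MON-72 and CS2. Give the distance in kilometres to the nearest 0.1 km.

Δφ = 0.1801°,  Δλ = -0.0985°
a = sin²(Δφ/2) + cos φ₁ cos φ₂ sin²(Δλ/2) = 0.000003
c = 2·arcsin(√a) = 0.003583 rad = 0.2053°
d = R·c = 6370 × 0.003583 = 22.8 km

22.8 km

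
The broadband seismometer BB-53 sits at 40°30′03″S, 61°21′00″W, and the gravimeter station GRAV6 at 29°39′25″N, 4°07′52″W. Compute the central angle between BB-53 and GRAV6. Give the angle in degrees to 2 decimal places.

BB-53: φ = -40.50083°, λ = -61.35000°
GRAV6: φ = +29.65694°, λ = -4.13111°
Δφ = 70.1578°,  Δλ = 57.2189°
a = sin²(Δφ/2) + cos φ₁ cos φ₂ sin²(Δλ/2) = 0.481793
c = 2·arcsin(√a) = 1.534374 rad = 87.9131°

87.91°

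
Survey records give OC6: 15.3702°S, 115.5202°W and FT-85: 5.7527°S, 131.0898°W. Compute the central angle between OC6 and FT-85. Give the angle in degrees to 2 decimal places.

18.06°

Δφ = 9.6175°,  Δλ = -15.5696°
a = sin²(Δφ/2) + cos φ₁ cos φ₂ sin²(Δλ/2) = 0.024630
c = 2·arcsin(√a) = 0.315179 rad = 18.0584°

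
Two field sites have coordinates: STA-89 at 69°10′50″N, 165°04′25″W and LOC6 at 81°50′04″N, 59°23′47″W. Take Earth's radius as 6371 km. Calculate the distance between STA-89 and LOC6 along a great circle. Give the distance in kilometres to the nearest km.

2699 km

STA-89: φ = +69.18056°, λ = -165.07361°
LOC6: φ = +81.83444°, λ = -59.39639°
Δφ = 12.6539°,  Δλ = 105.6772°
a = sin²(Δφ/2) + cos φ₁ cos φ₂ sin²(Δλ/2) = 0.044206
c = 2·arcsin(√a) = 0.423667 rad = 24.2743°
d = R·c = 6371 × 0.423667 = 2699.2 km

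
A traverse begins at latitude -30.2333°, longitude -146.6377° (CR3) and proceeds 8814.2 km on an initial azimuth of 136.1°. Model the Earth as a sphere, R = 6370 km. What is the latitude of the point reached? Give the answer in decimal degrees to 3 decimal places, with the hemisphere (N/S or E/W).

44.857°S

δ = d/R = 8814.2/6370 = 1.383705 rad
φ₂ = arcsin(sin φ₁ cos δ + cos φ₁ sin δ cos θ)
   = arcsin(-0.50352·0.18600 + 0.86398·0.98255·-0.72055) = -44.85667°
λ₂ = λ₁ + atan2(sin θ sin δ cos φ₁, cos δ − sin φ₁ sin φ₂) = -40.60509°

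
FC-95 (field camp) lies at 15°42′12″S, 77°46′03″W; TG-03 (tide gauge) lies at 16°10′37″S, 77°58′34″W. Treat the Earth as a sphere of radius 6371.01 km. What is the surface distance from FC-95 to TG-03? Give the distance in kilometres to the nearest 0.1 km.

57.2 km

FC-95: φ = -15.70333°, λ = -77.76750°
TG-03: φ = -16.17694°, λ = -77.97611°
Δφ = -0.4736°,  Δλ = -0.2086°
a = sin²(Δφ/2) + cos φ₁ cos φ₂ sin²(Δλ/2) = 0.000020
c = 2·arcsin(√a) = 0.008977 rad = 0.5143°
d = R·c = 6371.01 × 0.008977 = 57.2 km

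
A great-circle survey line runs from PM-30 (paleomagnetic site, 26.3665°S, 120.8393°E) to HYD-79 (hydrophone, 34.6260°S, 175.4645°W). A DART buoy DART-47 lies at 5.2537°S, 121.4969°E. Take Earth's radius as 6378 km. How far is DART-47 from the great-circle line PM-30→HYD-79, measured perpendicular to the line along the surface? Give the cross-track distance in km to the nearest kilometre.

δ₁₃ = central angle PM-30→DART-47 = 0.368651 rad  (haversine)
θ₁₃ = bearing PM-30→DART-47 = 1.817°,  θ₁₂ = bearing PM-30→HYD-79 = 115.203°
dₓₜ = R·arcsin(sin δ₁₃ · sin(θ₁₃ − θ₁₂)) = 6378·arcsin(0.36036·sin(-113.385°)) = -2150.058 km
|dₓₜ| = 2150.058 km

2150 km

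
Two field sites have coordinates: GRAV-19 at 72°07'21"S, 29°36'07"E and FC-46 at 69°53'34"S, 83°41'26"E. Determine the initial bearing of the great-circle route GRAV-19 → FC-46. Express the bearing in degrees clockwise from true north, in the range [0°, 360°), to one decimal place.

GRAV-19: φ = -72.12250°, λ = +29.60194°
FC-46: φ = -69.89278°, λ = +83.69056°
Δλ = 54.0886°
y = sin Δλ · cos φ₂ = 0.278434
x = cos φ₁ sin φ₂ − sin φ₁ cos φ₂ cos Δλ = -0.096371
θ = atan2(y, x) = 109.0917° → 109.0917° (mod 360°)

109.1°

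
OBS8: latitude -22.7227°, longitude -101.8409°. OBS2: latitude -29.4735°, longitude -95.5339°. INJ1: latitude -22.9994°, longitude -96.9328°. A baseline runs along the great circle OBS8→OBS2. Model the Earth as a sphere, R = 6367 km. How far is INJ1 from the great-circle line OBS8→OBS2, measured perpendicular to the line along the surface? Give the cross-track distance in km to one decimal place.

δ₁₃ = central angle OBS8→INJ1 = 0.079078 rad  (haversine)
θ₁₃ = bearing OBS8→INJ1 = 94.453°,  θ₁₂ = bearing OBS8→OBS2 = 141.349°
dₓₜ = R·arcsin(sin δ₁₃ · sin(θ₁₃ − θ₁₂)) = 6367·arcsin(0.07900·sin(-46.896°)) = -367.426 km
|dₓₜ| = 367.426 km

367.4 km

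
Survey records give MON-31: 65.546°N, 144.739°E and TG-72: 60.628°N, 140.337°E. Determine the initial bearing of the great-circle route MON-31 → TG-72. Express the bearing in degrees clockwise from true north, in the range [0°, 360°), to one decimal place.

204.0°

Δλ = -4.4020°
y = sin Δλ · cos φ₂ = -0.037646
x = cos φ₁ sin φ₂ − sin φ₁ cos φ₂ cos Δλ = -0.084413
θ = atan2(y, x) = -155.9643° → 204.0357° (mod 360°)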